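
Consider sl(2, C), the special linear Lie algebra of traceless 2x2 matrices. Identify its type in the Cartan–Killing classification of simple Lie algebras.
A1

This is sl(2), which has dimension 2^2 - 1 = 3 and rank 2 - 1 = 1 (a Cartan subalgebra is the diagonal traceless matrices). In the classification of classical Lie algebras, the special linear algebra sl(n+1) has type A_n; here n = 1, so the Dynkin diagram is a chain of 1 nodes with single edges (A_1). Hence the type is A_1.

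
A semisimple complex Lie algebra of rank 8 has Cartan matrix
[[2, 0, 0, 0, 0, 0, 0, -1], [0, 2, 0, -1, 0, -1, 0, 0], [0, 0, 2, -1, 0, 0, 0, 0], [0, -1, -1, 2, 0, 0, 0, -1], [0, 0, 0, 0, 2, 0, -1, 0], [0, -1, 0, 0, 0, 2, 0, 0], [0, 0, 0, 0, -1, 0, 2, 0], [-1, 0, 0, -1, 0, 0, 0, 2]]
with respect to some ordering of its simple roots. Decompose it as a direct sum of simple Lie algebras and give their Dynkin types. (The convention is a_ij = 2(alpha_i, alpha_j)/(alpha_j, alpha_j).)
The diagram associated to this matrix has two connected components: the simple roots {alpha_5, alpha_7} form a chain of 2 nodes with single edges (A_2), and {alpha_1, alpha_2, alpha_3, alpha_4, alpha_6, alpha_8} form a chain of 5 nodes with one extra node attached to the third node from one end (E_6). A semisimple Lie algebra decomposes uniquely as the direct sum of simple ideals, one per connected component of its Dynkin diagram, so g ≅ A_2 ⊕ E_6 (dimension 8 + 78 = 86).

A_2 ⊕ E_6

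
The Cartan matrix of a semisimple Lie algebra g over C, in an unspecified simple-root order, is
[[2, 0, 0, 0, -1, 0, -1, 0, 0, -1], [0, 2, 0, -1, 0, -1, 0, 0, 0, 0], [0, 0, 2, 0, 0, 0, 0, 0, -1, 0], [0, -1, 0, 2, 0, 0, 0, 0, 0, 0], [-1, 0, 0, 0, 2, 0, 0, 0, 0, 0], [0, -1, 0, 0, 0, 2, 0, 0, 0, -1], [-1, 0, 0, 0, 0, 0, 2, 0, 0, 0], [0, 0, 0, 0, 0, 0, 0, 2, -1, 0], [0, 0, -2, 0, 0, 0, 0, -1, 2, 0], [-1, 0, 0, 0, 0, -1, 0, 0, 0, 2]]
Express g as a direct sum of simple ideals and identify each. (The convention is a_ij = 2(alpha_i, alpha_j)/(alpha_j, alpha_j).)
B3 ⊕ D7

The diagram associated to this matrix has two connected components: the simple roots {alpha_3, alpha_8, alpha_9} form a chain of 3 nodes with a double edge at one end; the terminal node there is the unique short simple root (B_3), and {alpha_1, alpha_2, alpha_4, alpha_5, alpha_6, alpha_7, alpha_10} form a chain of 5 nodes with a fork of two nodes at one end (D_7). A semisimple Lie algebra decomposes uniquely as the direct sum of simple ideals, one per connected component of its Dynkin diagram, so g ≅ B_3 ⊕ D_7 (dimension 21 + 91 = 112).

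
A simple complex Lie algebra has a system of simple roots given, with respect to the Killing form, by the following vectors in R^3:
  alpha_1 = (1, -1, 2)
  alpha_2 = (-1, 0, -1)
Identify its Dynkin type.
Compute the Cartan integers a_ij = 2(alpha_i, alpha_j)/(alpha_j, alpha_j); the resulting 2x2 Cartan matrix is
[[2, -3], [-1, 2]].
The roots have two lengths (squared-length ratio 3:1); the short ones are alpha_{2}. The associated Dynkin diagram is two nodes joined by a triple edge (G_2), so the type is G_2.

G_2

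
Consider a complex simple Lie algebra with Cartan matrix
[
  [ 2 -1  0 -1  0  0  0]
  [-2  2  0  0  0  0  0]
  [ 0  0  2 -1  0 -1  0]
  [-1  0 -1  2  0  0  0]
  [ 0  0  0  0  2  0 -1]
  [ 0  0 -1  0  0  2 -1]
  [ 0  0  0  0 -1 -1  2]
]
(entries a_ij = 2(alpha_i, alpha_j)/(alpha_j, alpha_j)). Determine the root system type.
C7

The matrix has rank 7 with 2's on the diagonal. Reading the off-diagonal entries as Dynkin edges (a single edge where a_ij = a_ji = -1; a double or triple edge where a_ij * a_ji = 2 or 3), the diagram is a chain of 7 nodes with a double edge at one end; the terminal node there is the unique long simple root (C_7). One simple-root ordering that puts it in standard form is (alpha_5, alpha_7, alpha_6, alpha_3, alpha_4, alpha_1, alpha_2). So the algebra is type C_7, i.e. sp(14).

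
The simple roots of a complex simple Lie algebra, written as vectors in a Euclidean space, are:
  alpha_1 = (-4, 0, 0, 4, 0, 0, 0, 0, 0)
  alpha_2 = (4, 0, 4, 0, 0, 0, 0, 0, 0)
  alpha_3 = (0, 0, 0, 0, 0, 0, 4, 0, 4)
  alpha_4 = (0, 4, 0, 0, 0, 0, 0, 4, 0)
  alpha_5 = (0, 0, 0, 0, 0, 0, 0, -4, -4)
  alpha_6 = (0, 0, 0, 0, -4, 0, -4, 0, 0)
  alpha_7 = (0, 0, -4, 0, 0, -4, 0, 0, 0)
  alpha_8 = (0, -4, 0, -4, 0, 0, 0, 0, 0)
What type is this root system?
type A_8

Compute the Cartan integers a_ij = 2(alpha_i, alpha_j)/(alpha_j, alpha_j); the resulting 8x8 Cartan matrix is
[[2, -1, 0, 0, 0, 0, 0, -1], [-1, 2, 0, 0, 0, 0, -1, 0], [0, 0, 2, 0, -1, -1, 0, 0], [0, 0, 0, 2, -1, 0, 0, -1], [0, 0, -1, -1, 2, 0, 0, 0], [0, 0, -1, 0, 0, 2, 0, 0], [0, -1, 0, 0, 0, 0, 2, 0], [-1, 0, 0, -1, 0, 0, 0, 2]].
All simple roots have the same length, so the diagram is simply laced. The associated Dynkin diagram is a chain of 8 nodes with single edges (A_8), so the type is A_8 (the algebra sl(9)).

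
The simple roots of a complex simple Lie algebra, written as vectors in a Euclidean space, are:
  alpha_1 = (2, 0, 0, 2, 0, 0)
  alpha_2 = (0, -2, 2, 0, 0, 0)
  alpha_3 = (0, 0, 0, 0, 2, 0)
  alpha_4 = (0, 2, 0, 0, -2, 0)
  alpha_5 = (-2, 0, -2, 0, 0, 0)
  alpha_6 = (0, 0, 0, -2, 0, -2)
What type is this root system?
type B_6

Compute the Cartan integers a_ij = 2(alpha_i, alpha_j)/(alpha_j, alpha_j); the resulting 6x6 Cartan matrix is
[[2, 0, 0, 0, -1, -1], [0, 2, 0, -1, -1, 0], [0, 0, 2, -1, 0, 0], [0, -1, -2, 2, 0, 0], [-1, -1, 0, 0, 2, 0], [-1, 0, 0, 0, 0, 2]].
The roots have two lengths (squared-length ratio 2:1); the short ones are alpha_{3}. The associated Dynkin diagram is a chain of 6 nodes with a double edge at one end; the terminal node there is the unique short simple root (B_6), so the type is B_6 (the algebra so(13)).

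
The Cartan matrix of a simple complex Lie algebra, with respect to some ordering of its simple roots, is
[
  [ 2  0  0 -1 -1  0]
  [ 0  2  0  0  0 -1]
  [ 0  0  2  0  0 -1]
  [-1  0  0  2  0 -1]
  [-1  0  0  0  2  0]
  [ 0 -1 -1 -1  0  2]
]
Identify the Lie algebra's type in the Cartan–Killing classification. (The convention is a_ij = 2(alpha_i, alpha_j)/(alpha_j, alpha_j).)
The matrix has rank 6 with 2's on the diagonal. Reading the off-diagonal entries as Dynkin edges (a single edge where a_ij = a_ji = -1; a double or triple edge where a_ij * a_ji = 2 or 3), the diagram is a chain of 4 nodes with a fork of two nodes at one end (D_6). One simple-root ordering that puts it in standard form is (alpha_5, alpha_1, alpha_4, alpha_6, alpha_3, alpha_2). So the algebra is type D_6, i.e. so(12).

D_6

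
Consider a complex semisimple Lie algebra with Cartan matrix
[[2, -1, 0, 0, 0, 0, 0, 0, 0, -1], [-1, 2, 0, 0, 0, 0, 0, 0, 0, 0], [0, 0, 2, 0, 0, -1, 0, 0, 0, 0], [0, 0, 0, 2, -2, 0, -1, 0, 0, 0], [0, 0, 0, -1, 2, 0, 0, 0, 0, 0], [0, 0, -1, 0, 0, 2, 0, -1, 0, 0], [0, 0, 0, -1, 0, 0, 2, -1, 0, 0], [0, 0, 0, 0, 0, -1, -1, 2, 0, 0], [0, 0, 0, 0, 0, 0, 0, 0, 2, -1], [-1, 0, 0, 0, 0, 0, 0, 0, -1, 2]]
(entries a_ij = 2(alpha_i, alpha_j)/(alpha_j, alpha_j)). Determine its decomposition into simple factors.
type A_4 ⊕ type B_6

The diagram associated to this matrix has two connected components: the simple roots {alpha_1, alpha_2, alpha_9, alpha_10} form a chain of 4 nodes with single edges (A_4), and {alpha_3, alpha_4, alpha_5, alpha_6, alpha_7, alpha_8} form a chain of 6 nodes with a double edge at one end; the terminal node there is the unique short simple root (B_6). A semisimple Lie algebra decomposes uniquely as the direct sum of simple ideals, one per connected component of its Dynkin diagram, so g ≅ A_4 ⊕ B_6 (dimension 24 + 78 = 102).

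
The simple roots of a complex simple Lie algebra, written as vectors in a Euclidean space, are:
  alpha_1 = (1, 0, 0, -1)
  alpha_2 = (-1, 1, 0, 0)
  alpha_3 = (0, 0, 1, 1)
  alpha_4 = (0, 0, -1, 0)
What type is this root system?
Compute the Cartan integers a_ij = 2(alpha_i, alpha_j)/(alpha_j, alpha_j); the resulting 4x4 Cartan matrix is
[[2, -1, -1, 0], [-1, 2, 0, 0], [-1, 0, 2, -2], [0, 0, -1, 2]].
The roots have two lengths (squared-length ratio 2:1); the short ones are alpha_{4}. The associated Dynkin diagram is a chain of 4 nodes with a double edge at one end; the terminal node there is the unique short simple root (B_4), so the type is B_4 (the algebra so(9)).

type B_4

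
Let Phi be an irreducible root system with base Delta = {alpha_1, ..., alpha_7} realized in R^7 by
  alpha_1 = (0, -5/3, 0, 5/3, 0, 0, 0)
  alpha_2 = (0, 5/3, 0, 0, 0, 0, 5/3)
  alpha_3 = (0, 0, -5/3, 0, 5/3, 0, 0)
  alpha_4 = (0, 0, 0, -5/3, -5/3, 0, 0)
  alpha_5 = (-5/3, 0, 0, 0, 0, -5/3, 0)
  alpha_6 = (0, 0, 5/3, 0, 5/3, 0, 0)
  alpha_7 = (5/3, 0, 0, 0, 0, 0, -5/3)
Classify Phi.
D_7

Compute the Cartan integers a_ij = 2(alpha_i, alpha_j)/(alpha_j, alpha_j); the resulting 7x7 Cartan matrix is
[[2, -1, 0, -1, 0, 0, 0], [-1, 2, 0, 0, 0, 0, -1], [0, 0, 2, -1, 0, 0, 0], [-1, 0, -1, 2, 0, -1, 0], [0, 0, 0, 0, 2, 0, -1], [0, 0, 0, -1, 0, 2, 0], [0, -1, 0, 0, -1, 0, 2]].
All simple roots have the same length, so the diagram is simply laced. The associated Dynkin diagram is a chain of 5 nodes with a fork of two nodes at one end (D_7), so the type is D_7 (the algebra so(14)).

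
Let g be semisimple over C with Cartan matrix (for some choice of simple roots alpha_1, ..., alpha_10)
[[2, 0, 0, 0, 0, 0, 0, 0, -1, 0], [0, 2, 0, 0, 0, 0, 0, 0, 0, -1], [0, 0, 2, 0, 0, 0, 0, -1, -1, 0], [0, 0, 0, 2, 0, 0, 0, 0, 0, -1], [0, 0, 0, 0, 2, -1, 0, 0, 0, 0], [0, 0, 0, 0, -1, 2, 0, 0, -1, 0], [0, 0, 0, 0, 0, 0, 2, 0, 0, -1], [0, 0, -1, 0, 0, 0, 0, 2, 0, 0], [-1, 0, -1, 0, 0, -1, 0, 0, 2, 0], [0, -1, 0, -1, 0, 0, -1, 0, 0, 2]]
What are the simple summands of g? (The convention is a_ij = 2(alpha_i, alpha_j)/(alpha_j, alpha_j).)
The diagram associated to this matrix has two connected components: the simple roots {alpha_2, alpha_4, alpha_7, alpha_10} form a chain of 2 nodes with a fork of two nodes at one end (D_4), and {alpha_1, alpha_3, alpha_5, alpha_6, alpha_8, alpha_9} form a chain of 5 nodes with one extra node attached to the third node from one end (E_6). A semisimple Lie algebra decomposes uniquely as the direct sum of simple ideals, one per connected component of its Dynkin diagram, so g ≅ D_4 ⊕ E_6 (dimension 28 + 78 = 106).

D_4 ⊕ E_6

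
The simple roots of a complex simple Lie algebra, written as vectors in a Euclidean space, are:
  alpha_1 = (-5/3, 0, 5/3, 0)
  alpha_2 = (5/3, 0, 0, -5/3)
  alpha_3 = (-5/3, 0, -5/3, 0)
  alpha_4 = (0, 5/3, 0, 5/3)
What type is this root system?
Compute the Cartan integers a_ij = 2(alpha_i, alpha_j)/(alpha_j, alpha_j); the resulting 4x4 Cartan matrix is
[[2, -1, 0, 0], [-1, 2, -1, -1], [0, -1, 2, 0], [0, -1, 0, 2]].
All simple roots have the same length, so the diagram is simply laced. The associated Dynkin diagram is a chain of 2 nodes with a fork of two nodes at one end (D_4), so the type is D_4 (the algebra so(8)).

D4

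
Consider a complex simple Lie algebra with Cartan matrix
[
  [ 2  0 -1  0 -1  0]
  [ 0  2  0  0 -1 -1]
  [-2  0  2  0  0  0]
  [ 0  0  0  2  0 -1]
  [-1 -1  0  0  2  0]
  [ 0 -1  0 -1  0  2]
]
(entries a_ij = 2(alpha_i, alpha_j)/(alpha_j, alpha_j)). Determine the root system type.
The matrix has rank 6 with 2's on the diagonal. Reading the off-diagonal entries as Dynkin edges (a single edge where a_ij = a_ji = -1; a double or triple edge where a_ij * a_ji = 2 or 3), the diagram is a chain of 6 nodes with a double edge at one end; the terminal node there is the unique long simple root (C_6). One simple-root ordering that puts it in standard form is (alpha_4, alpha_6, alpha_2, alpha_5, alpha_1, alpha_3). So the algebra is type C_6, i.e. sp(12).

C_6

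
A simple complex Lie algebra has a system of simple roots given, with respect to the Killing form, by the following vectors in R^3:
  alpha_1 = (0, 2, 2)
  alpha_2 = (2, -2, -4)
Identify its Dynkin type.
Compute the Cartan integers a_ij = 2(alpha_i, alpha_j)/(alpha_j, alpha_j); the resulting 2x2 Cartan matrix is
[[2, -1], [-3, 2]].
The roots have two lengths (squared-length ratio 3:1); the short ones are alpha_{1}. The associated Dynkin diagram is two nodes joined by a triple edge (G_2), so the type is G_2.

G_2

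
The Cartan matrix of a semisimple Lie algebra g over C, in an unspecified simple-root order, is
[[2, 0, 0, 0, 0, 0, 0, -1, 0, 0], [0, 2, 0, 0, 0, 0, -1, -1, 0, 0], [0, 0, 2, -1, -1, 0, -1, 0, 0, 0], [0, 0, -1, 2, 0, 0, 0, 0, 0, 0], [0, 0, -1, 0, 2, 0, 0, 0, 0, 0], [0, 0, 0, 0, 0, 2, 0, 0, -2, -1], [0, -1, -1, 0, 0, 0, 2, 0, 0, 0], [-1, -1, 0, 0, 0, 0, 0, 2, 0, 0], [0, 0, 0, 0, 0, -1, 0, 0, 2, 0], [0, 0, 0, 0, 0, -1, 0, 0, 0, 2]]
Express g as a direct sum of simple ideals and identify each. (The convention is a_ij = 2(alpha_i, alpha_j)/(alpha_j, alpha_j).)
The diagram associated to this matrix has two connected components: the simple roots {alpha_6, alpha_9, alpha_10} form a chain of 3 nodes with a double edge at one end; the terminal node there is the unique short simple root (B_3), and {alpha_1, alpha_2, alpha_3, alpha_4, alpha_5, alpha_7, alpha_8} form a chain of 5 nodes with a fork of two nodes at one end (D_7). A semisimple Lie algebra decomposes uniquely as the direct sum of simple ideals, one per connected component of its Dynkin diagram, so g ≅ B_3 ⊕ D_7 (dimension 21 + 91 = 112).

B3 + D7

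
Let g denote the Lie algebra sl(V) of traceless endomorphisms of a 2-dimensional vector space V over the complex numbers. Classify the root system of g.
This is sl(2), which has dimension 2^2 - 1 = 3 and rank 2 - 1 = 1 (a Cartan subalgebra is the diagonal traceless matrices). In the classification of classical Lie algebras, the special linear algebra sl(n+1) has type A_n; here n = 1, so the Dynkin diagram is a chain of 1 nodes with single edges (A_1). Hence the type is A_1.

A_1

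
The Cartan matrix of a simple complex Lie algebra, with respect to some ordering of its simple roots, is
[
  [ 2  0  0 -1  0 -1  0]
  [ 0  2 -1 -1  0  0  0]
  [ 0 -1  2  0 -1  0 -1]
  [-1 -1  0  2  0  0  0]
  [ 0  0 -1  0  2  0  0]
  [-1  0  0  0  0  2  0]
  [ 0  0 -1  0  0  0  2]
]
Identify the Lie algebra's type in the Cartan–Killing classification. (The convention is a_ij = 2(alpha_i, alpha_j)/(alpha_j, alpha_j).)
The matrix has rank 7 with 2's on the diagonal. Reading the off-diagonal entries as Dynkin edges (a single edge where a_ij = a_ji = -1; a double or triple edge where a_ij * a_ji = 2 or 3), the diagram is a chain of 5 nodes with a fork of two nodes at one end (D_7). One simple-root ordering that puts it in standard form is (alpha_6, alpha_1, alpha_4, alpha_2, alpha_3, alpha_7, alpha_5). So the algebra is type D_7, i.e. so(14).

D_7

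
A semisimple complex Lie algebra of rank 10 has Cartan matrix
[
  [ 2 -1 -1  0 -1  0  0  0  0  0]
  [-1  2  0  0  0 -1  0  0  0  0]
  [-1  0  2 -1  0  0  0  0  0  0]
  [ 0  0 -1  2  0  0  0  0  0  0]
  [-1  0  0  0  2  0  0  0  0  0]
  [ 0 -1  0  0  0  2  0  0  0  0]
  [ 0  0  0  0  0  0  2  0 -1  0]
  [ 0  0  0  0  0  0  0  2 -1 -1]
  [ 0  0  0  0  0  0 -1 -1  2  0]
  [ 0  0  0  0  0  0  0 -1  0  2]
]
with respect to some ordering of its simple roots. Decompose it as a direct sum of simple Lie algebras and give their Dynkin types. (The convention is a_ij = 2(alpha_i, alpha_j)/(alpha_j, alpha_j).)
A_4 ⊕ E_6

The diagram associated to this matrix has two connected components: the simple roots {alpha_7, alpha_8, alpha_9, alpha_10} form a chain of 4 nodes with single edges (A_4), and {alpha_1, alpha_2, alpha_3, alpha_4, alpha_5, alpha_6} form a chain of 5 nodes with one extra node attached to the third node from one end (E_6). A semisimple Lie algebra decomposes uniquely as the direct sum of simple ideals, one per connected component of its Dynkin diagram, so g ≅ A_4 ⊕ E_6 (dimension 24 + 78 = 102).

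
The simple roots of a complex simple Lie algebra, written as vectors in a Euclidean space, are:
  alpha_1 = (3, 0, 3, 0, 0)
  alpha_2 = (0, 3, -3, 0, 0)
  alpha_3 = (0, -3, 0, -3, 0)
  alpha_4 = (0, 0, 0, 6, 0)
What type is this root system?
Compute the Cartan integers a_ij = 2(alpha_i, alpha_j)/(alpha_j, alpha_j); the resulting 4x4 Cartan matrix is
[[2, -1, 0, 0], [-1, 2, -1, 0], [0, -1, 2, -1], [0, 0, -2, 2]].
The roots have two lengths (squared-length ratio 2:1); the short ones are alpha_{1,2,3}. The associated Dynkin diagram is a chain of 4 nodes with a double edge at one end; the terminal node there is the unique long simple root (C_4), so the type is C_4 (the algebra sp(8)).

C_4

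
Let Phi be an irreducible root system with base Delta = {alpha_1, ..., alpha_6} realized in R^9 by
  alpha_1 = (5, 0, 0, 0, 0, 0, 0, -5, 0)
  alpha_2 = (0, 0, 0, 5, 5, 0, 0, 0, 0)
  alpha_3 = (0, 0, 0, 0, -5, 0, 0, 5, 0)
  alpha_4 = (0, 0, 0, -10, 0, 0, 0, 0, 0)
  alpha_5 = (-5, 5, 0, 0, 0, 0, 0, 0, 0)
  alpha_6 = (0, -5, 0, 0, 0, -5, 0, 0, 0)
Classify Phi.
type C_6

Compute the Cartan integers a_ij = 2(alpha_i, alpha_j)/(alpha_j, alpha_j); the resulting 6x6 Cartan matrix is
[[2, 0, -1, 0, -1, 0], [0, 2, -1, -1, 0, 0], [-1, -1, 2, 0, 0, 0], [0, -2, 0, 2, 0, 0], [-1, 0, 0, 0, 2, -1], [0, 0, 0, 0, -1, 2]].
The roots have two lengths (squared-length ratio 2:1); the short ones are alpha_{1,2,3,5,6}. The associated Dynkin diagram is a chain of 6 nodes with a double edge at one end; the terminal node there is the unique long simple root (C_6), so the type is C_6 (the algebra sp(12)).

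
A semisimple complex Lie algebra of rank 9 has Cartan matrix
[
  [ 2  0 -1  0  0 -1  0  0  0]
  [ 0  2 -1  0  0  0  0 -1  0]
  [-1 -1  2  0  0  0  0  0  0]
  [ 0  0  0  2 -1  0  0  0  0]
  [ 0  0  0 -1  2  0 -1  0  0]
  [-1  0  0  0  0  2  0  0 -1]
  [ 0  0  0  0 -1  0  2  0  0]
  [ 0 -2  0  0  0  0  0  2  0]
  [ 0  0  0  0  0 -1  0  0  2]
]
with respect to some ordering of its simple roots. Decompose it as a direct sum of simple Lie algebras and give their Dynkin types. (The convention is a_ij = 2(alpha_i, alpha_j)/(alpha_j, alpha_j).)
A_3 + C_6

The diagram associated to this matrix has two connected components: the simple roots {alpha_4, alpha_5, alpha_7} form a chain of 3 nodes with single edges (A_3), and {alpha_1, alpha_2, alpha_3, alpha_6, alpha_8, alpha_9} form a chain of 6 nodes with a double edge at one end; the terminal node there is the unique long simple root (C_6). A semisimple Lie algebra decomposes uniquely as the direct sum of simple ideals, one per connected component of its Dynkin diagram, so g ≅ A_3 ⊕ C_6 (dimension 15 + 78 = 93).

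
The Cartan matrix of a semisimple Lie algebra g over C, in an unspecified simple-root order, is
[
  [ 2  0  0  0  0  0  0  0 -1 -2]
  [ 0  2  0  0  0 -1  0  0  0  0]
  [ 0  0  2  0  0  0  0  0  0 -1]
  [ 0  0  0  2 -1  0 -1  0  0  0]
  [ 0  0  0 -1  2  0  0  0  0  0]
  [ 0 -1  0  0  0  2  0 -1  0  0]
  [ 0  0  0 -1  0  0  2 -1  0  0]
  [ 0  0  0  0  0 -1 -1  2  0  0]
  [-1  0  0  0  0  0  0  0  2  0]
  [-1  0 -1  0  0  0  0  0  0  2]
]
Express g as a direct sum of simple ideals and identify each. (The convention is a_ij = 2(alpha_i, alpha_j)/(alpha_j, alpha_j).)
A6 + F4

The diagram associated to this matrix has two connected components: the simple roots {alpha_2, alpha_4, alpha_5, alpha_6, alpha_7, alpha_8} form a chain of 6 nodes with single edges (A_6), and {alpha_1, alpha_3, alpha_9, alpha_10} form a chain of 4 nodes with a double edge between the middle two (F_4). A semisimple Lie algebra decomposes uniquely as the direct sum of simple ideals, one per connected component of its Dynkin diagram, so g ≅ A_6 ⊕ F_4 (dimension 48 + 52 = 100).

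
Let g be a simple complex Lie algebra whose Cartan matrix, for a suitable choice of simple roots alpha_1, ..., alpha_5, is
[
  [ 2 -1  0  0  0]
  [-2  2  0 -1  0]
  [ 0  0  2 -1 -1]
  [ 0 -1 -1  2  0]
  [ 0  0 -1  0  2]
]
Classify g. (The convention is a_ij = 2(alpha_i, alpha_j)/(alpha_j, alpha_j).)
B5

The matrix has rank 5 with 2's on the diagonal. Reading the off-diagonal entries as Dynkin edges (a single edge where a_ij = a_ji = -1; a double or triple edge where a_ij * a_ji = 2 or 3), the diagram is a chain of 5 nodes with a double edge at one end; the terminal node there is the unique short simple root (B_5). One simple-root ordering that puts it in standard form is (alpha_5, alpha_3, alpha_4, alpha_2, alpha_1). So the algebra is type B_5, i.e. so(11).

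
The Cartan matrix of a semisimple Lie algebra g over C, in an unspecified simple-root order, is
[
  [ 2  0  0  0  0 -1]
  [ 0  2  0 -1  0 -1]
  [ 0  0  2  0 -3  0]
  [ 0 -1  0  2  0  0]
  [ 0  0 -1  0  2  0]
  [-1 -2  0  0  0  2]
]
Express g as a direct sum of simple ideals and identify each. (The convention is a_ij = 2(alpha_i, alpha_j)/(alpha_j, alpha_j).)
The diagram associated to this matrix has two connected components: the simple roots {alpha_1, alpha_2, alpha_4, alpha_6} form a chain of 4 nodes with a double edge between the middle two (F_4), and {alpha_3, alpha_5} form two nodes joined by a triple edge (G_2). A semisimple Lie algebra decomposes uniquely as the direct sum of simple ideals, one per connected component of its Dynkin diagram, so g ≅ F_4 ⊕ G_2 (dimension 52 + 14 = 66).

F4 ⊕ G2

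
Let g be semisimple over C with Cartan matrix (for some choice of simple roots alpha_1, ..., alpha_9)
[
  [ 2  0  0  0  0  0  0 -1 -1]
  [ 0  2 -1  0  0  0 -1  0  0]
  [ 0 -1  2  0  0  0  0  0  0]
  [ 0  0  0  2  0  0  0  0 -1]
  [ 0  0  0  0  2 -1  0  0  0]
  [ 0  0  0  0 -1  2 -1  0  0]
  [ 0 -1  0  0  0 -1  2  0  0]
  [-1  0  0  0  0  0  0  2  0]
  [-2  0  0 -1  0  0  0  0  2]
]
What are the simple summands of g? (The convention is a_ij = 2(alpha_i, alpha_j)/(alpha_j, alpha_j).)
The diagram associated to this matrix has two connected components: the simple roots {alpha_2, alpha_3, alpha_5, alpha_6, alpha_7} form a chain of 5 nodes with single edges (A_5), and {alpha_1, alpha_4, alpha_8, alpha_9} form a chain of 4 nodes with a double edge between the middle two (F_4). A semisimple Lie algebra decomposes uniquely as the direct sum of simple ideals, one per connected component of its Dynkin diagram, so g ≅ A_5 ⊕ F_4 (dimension 35 + 52 = 87).

A_5 (sl(6)) ⊕ F_4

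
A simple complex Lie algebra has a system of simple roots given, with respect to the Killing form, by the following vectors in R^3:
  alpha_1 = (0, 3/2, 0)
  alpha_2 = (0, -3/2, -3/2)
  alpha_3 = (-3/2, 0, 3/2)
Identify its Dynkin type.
Compute the Cartan integers a_ij = 2(alpha_i, alpha_j)/(alpha_j, alpha_j); the resulting 3x3 Cartan matrix is
[[2, -1, 0], [-2, 2, -1], [0, -1, 2]].
The roots have two lengths (squared-length ratio 2:1); the short ones are alpha_{1}. The associated Dynkin diagram is a chain of 3 nodes with a double edge at one end; the terminal node there is the unique short simple root (B_3), so the type is B_3 (the algebra so(7)).

B_3 (so(7))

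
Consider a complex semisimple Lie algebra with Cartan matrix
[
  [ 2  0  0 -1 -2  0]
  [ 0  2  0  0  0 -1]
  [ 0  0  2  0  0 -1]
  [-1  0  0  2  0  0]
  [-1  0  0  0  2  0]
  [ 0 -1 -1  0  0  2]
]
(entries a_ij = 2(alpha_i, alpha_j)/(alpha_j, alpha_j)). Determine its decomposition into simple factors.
A_3 + B_3

The diagram associated to this matrix has two connected components: the simple roots {alpha_2, alpha_3, alpha_6} form a chain of 3 nodes with single edges (A_3), and {alpha_1, alpha_4, alpha_5} form a chain of 3 nodes with a double edge at one end; the terminal node there is the unique short simple root (B_3). A semisimple Lie algebra decomposes uniquely as the direct sum of simple ideals, one per connected component of its Dynkin diagram, so g ≅ A_3 ⊕ B_3 (dimension 15 + 21 = 36).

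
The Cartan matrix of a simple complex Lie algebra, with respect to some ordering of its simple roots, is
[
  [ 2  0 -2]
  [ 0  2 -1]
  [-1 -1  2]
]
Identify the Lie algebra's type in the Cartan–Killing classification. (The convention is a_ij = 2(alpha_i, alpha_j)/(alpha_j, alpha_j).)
C_3 (sp(6))

The matrix has rank 3 with 2's on the diagonal. Reading the off-diagonal entries as Dynkin edges (a single edge where a_ij = a_ji = -1; a double or triple edge where a_ij * a_ji = 2 or 3), the diagram is a chain of 3 nodes with a double edge at one end; the terminal node there is the unique long simple root (C_3). One simple-root ordering that puts it in standard form is (alpha_2, alpha_3, alpha_1). So the algebra is type C_3, i.e. sp(6).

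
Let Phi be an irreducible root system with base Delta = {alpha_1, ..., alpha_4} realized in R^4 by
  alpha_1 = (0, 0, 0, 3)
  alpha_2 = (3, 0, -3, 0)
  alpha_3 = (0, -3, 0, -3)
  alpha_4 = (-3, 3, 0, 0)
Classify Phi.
Compute the Cartan integers a_ij = 2(alpha_i, alpha_j)/(alpha_j, alpha_j); the resulting 4x4 Cartan matrix is
[[2, 0, -1, 0], [0, 2, 0, -1], [-2, 0, 2, -1], [0, -1, -1, 2]].
The roots have two lengths (squared-length ratio 2:1); the short ones are alpha_{1}. The associated Dynkin diagram is a chain of 4 nodes with a double edge at one end; the terminal node there is the unique short simple root (B_4), so the type is B_4 (the algebra so(9)).

type B_4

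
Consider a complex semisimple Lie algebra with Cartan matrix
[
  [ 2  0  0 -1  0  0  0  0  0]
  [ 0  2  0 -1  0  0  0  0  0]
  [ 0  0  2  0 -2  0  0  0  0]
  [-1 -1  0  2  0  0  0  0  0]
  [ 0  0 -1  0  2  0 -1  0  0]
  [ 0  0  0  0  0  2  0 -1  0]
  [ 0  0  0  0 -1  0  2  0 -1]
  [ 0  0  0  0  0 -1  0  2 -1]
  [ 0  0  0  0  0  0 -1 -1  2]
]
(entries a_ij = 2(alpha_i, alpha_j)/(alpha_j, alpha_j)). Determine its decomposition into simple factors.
type A_3 ⊕ type C_6

The diagram associated to this matrix has two connected components: the simple roots {alpha_1, alpha_2, alpha_4} form a chain of 3 nodes with single edges (A_3), and {alpha_3, alpha_5, alpha_6, alpha_7, alpha_8, alpha_9} form a chain of 6 nodes with a double edge at one end; the terminal node there is the unique long simple root (C_6). A semisimple Lie algebra decomposes uniquely as the direct sum of simple ideals, one per connected component of its Dynkin diagram, so g ≅ A_3 ⊕ C_6 (dimension 15 + 78 = 93).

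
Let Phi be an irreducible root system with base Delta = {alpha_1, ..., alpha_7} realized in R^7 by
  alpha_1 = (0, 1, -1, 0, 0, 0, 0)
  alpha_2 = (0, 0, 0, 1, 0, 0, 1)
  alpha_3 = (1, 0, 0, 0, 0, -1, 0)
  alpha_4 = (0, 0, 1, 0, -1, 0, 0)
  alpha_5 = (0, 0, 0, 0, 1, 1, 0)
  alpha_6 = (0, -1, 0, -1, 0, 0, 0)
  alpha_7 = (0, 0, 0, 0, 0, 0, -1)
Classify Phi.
B_7

Compute the Cartan integers a_ij = 2(alpha_i, alpha_j)/(alpha_j, alpha_j); the resulting 7x7 Cartan matrix is
[[2, 0, 0, -1, 0, -1, 0], [0, 2, 0, 0, 0, -1, -2], [0, 0, 2, 0, -1, 0, 0], [-1, 0, 0, 2, -1, 0, 0], [0, 0, -1, -1, 2, 0, 0], [-1, -1, 0, 0, 0, 2, 0], [0, -1, 0, 0, 0, 0, 2]].
The roots have two lengths (squared-length ratio 2:1); the short ones are alpha_{7}. The associated Dynkin diagram is a chain of 7 nodes with a double edge at one end; the terminal node there is the unique short simple root (B_7), so the type is B_7 (the algebra so(15)).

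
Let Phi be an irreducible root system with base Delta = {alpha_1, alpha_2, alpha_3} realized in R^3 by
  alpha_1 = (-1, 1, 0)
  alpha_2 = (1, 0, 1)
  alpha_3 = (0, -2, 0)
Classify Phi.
type C_3

Compute the Cartan integers a_ij = 2(alpha_i, alpha_j)/(alpha_j, alpha_j); the resulting 3x3 Cartan matrix is
[[2, -1, -1], [-1, 2, 0], [-2, 0, 2]].
The roots have two lengths (squared-length ratio 2:1); the short ones are alpha_{1,2}. The associated Dynkin diagram is a chain of 3 nodes with a double edge at one end; the terminal node there is the unique long simple root (C_3), so the type is C_3 (the algebra sp(6)).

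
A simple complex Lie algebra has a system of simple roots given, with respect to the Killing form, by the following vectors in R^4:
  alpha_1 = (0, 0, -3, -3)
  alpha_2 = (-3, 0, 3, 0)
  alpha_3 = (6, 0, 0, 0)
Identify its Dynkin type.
type C_3

Compute the Cartan integers a_ij = 2(alpha_i, alpha_j)/(alpha_j, alpha_j); the resulting 3x3 Cartan matrix is
[[2, -1, 0], [-1, 2, -1], [0, -2, 2]].
The roots have two lengths (squared-length ratio 2:1); the short ones are alpha_{1,2}. The associated Dynkin diagram is a chain of 3 nodes with a double edge at one end; the terminal node there is the unique long simple root (C_3), so the type is C_3 (the algebra sp(6)).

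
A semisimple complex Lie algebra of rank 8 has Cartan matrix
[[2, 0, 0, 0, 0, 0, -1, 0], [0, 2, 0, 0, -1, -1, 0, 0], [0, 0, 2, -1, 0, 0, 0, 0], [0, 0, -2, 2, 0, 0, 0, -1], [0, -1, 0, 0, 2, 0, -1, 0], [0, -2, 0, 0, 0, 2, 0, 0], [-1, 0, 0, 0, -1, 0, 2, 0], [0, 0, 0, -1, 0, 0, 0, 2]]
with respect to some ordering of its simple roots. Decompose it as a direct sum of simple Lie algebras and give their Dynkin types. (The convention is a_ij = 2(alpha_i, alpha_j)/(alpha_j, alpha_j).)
type B_3 + type C_5

The diagram associated to this matrix has two connected components: the simple roots {alpha_3, alpha_4, alpha_8} form a chain of 3 nodes with a double edge at one end; the terminal node there is the unique short simple root (B_3), and {alpha_1, alpha_2, alpha_5, alpha_6, alpha_7} form a chain of 5 nodes with a double edge at one end; the terminal node there is the unique long simple root (C_5). A semisimple Lie algebra decomposes uniquely as the direct sum of simple ideals, one per connected component of its Dynkin diagram, so g ≅ B_3 ⊕ C_5 (dimension 21 + 55 = 76).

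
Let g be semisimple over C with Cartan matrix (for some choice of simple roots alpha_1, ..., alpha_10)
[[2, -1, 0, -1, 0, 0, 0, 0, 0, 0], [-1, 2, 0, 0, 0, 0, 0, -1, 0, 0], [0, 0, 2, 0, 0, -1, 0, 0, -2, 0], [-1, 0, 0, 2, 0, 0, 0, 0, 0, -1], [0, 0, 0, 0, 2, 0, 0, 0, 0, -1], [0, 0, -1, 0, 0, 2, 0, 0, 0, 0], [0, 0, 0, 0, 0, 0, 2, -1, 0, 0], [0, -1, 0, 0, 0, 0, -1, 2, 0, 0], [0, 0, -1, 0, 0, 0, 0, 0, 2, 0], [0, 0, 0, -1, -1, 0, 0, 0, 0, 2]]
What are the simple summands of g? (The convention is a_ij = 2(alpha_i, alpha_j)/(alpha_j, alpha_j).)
The diagram associated to this matrix has two connected components: the simple roots {alpha_1, alpha_2, alpha_4, alpha_5, alpha_7, alpha_8, alpha_10} form a chain of 7 nodes with single edges (A_7), and {alpha_3, alpha_6, alpha_9} form a chain of 3 nodes with a double edge at one end; the terminal node there is the unique short simple root (B_3). A semisimple Lie algebra decomposes uniquely as the direct sum of simple ideals, one per connected component of its Dynkin diagram, so g ≅ A_7 ⊕ B_3 (dimension 63 + 21 = 84).

A7 ⊕ B3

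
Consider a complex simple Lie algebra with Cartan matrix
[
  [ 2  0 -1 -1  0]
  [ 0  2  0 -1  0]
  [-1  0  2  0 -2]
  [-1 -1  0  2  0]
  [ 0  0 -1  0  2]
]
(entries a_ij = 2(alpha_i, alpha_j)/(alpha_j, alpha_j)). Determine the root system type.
The matrix has rank 5 with 2's on the diagonal. Reading the off-diagonal entries as Dynkin edges (a single edge where a_ij = a_ji = -1; a double or triple edge where a_ij * a_ji = 2 or 3), the diagram is a chain of 5 nodes with a double edge at one end; the terminal node there is the unique short simple root (B_5). One simple-root ordering that puts it in standard form is (alpha_2, alpha_4, alpha_1, alpha_3, alpha_5). So the algebra is type B_5, i.e. so(11).

B_5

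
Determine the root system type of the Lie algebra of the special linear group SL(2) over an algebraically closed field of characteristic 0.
type A_1

This is sl(2), which has dimension 2^2 - 1 = 3 and rank 2 - 1 = 1 (a Cartan subalgebra is the diagonal traceless matrices). In the classification of classical Lie algebras, the special linear algebra sl(n+1) has type A_n; here n = 1, so the Dynkin diagram is a chain of 1 nodes with single edges (A_1). Hence the type is A_1.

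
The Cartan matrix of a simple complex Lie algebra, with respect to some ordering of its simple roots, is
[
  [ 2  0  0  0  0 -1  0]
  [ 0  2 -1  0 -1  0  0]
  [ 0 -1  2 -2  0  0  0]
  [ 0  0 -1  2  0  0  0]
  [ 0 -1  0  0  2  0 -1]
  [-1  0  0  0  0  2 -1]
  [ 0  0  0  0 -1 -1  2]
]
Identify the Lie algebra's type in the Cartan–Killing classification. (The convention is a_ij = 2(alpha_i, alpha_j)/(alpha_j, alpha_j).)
B_7 (so(15))

The matrix has rank 7 with 2's on the diagonal. Reading the off-diagonal entries as Dynkin edges (a single edge where a_ij = a_ji = -1; a double or triple edge where a_ij * a_ji = 2 or 3), the diagram is a chain of 7 nodes with a double edge at one end; the terminal node there is the unique short simple root (B_7). One simple-root ordering that puts it in standard form is (alpha_1, alpha_6, alpha_7, alpha_5, alpha_2, alpha_3, alpha_4). So the algebra is type B_7, i.e. so(15).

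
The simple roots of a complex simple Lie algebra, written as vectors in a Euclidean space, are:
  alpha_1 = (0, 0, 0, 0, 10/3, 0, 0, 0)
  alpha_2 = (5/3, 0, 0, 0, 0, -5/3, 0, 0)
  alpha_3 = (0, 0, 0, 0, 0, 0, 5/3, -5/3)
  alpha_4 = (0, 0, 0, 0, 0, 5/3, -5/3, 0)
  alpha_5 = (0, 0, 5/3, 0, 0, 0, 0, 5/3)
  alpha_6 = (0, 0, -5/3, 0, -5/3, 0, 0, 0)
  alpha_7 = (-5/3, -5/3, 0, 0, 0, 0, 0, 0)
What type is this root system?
Compute the Cartan integers a_ij = 2(alpha_i, alpha_j)/(alpha_j, alpha_j); the resulting 7x7 Cartan matrix is
[[2, 0, 0, 0, 0, -2, 0], [0, 2, 0, -1, 0, 0, -1], [0, 0, 2, -1, -1, 0, 0], [0, -1, -1, 2, 0, 0, 0], [0, 0, -1, 0, 2, -1, 0], [-1, 0, 0, 0, -1, 2, 0], [0, -1, 0, 0, 0, 0, 2]].
The roots have two lengths (squared-length ratio 2:1); the short ones are alpha_{2,3,4,5,6,7}. The associated Dynkin diagram is a chain of 7 nodes with a double edge at one end; the terminal node there is the unique long simple root (C_7), so the type is C_7 (the algebra sp(14)).

C_7 (sp(14))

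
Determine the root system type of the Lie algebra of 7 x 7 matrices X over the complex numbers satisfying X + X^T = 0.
B_3 (so(7))

This is so(7) with 7 odd, which has dimension 7(7-1)/2 = 21 and rank (7-1)/2 = 3. In the classification of classical Lie algebras, the orthogonal algebra so(2n+1) in an odd number of variables has type B_n; here n = 3, so the Dynkin diagram is a chain of 3 nodes with a double edge at one end; the terminal node there is the unique short simple root (B_3). Hence the type is B_3.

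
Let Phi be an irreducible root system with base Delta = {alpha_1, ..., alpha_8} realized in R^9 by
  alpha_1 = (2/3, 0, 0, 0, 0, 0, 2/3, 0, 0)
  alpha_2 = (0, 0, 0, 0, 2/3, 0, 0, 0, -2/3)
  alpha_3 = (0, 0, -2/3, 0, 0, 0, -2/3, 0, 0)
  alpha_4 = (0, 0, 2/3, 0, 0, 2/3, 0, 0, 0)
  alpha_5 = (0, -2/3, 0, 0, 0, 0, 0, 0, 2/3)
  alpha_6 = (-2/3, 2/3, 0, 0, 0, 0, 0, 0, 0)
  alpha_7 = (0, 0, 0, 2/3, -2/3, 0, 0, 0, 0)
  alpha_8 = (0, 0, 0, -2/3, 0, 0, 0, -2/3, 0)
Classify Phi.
A_8 (sl(9))

Compute the Cartan integers a_ij = 2(alpha_i, alpha_j)/(alpha_j, alpha_j); the resulting 8x8 Cartan matrix is
[[2, 0, -1, 0, 0, -1, 0, 0], [0, 2, 0, 0, -1, 0, -1, 0], [-1, 0, 2, -1, 0, 0, 0, 0], [0, 0, -1, 2, 0, 0, 0, 0], [0, -1, 0, 0, 2, -1, 0, 0], [-1, 0, 0, 0, -1, 2, 0, 0], [0, -1, 0, 0, 0, 0, 2, -1], [0, 0, 0, 0, 0, 0, -1, 2]].
All simple roots have the same length, so the diagram is simply laced. The associated Dynkin diagram is a chain of 8 nodes with single edges (A_8), so the type is A_8 (the algebra sl(9)).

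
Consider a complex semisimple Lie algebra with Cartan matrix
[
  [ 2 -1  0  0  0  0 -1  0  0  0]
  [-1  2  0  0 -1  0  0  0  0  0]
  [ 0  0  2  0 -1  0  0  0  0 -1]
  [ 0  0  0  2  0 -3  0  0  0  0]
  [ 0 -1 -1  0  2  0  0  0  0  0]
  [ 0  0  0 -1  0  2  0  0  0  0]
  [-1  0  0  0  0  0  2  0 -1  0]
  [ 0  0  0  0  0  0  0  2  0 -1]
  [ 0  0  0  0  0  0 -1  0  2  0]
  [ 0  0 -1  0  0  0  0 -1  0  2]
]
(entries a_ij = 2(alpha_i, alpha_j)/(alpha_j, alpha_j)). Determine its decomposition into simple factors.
The diagram associated to this matrix has two connected components: the simple roots {alpha_1, alpha_2, alpha_3, alpha_5, alpha_7, alpha_8, alpha_9, alpha_10} form a chain of 8 nodes with single edges (A_8), and {alpha_4, alpha_6} form two nodes joined by a triple edge (G_2). A semisimple Lie algebra decomposes uniquely as the direct sum of simple ideals, one per connected component of its Dynkin diagram, so g ≅ A_8 ⊕ G_2 (dimension 80 + 14 = 94).

A_8 ⊕ G_2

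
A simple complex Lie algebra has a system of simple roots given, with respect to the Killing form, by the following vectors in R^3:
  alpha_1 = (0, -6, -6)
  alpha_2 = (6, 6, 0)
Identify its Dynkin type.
type A_2

Compute the Cartan integers a_ij = 2(alpha_i, alpha_j)/(alpha_j, alpha_j); the resulting 2x2 Cartan matrix is
[[2, -1], [-1, 2]].
All simple roots have the same length, so the diagram is simply laced. The associated Dynkin diagram is a chain of 2 nodes with single edges (A_2), so the type is A_2 (the algebra sl(3)).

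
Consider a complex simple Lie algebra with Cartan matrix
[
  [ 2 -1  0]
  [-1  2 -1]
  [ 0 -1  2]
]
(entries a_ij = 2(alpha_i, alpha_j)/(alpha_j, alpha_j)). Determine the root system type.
The matrix has rank 3 with 2's on the diagonal. Reading the off-diagonal entries as Dynkin edges (a single edge where a_ij = a_ji = -1; a double or triple edge where a_ij * a_ji = 2 or 3), the diagram is a chain of 3 nodes with single edges (A_3). One simple-root ordering that puts it in standard form is (alpha_1, alpha_2, alpha_3). So the algebra is type A_3, i.e. sl(4).

A_3 (sl(4))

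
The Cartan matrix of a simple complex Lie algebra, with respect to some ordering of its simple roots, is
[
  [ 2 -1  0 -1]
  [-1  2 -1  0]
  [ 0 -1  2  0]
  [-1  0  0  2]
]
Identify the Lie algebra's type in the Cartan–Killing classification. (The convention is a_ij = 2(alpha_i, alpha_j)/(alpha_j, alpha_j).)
A_4 (sl(5))

The matrix has rank 4 with 2's on the diagonal. Reading the off-diagonal entries as Dynkin edges (a single edge where a_ij = a_ji = -1; a double or triple edge where a_ij * a_ji = 2 or 3), the diagram is a chain of 4 nodes with single edges (A_4). One simple-root ordering that puts it in standard form is (alpha_4, alpha_1, alpha_2, alpha_3). So the algebra is type A_4, i.e. sl(5).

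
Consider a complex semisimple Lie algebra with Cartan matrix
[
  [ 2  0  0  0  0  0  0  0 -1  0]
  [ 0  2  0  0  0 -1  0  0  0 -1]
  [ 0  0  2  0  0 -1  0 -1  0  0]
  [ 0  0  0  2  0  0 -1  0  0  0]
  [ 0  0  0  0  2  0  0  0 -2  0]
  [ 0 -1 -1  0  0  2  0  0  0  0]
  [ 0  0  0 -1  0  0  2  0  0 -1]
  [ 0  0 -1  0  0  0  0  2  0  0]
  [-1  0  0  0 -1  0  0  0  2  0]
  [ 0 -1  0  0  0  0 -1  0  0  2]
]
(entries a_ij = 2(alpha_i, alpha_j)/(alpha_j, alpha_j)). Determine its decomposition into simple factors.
The diagram associated to this matrix has two connected components: the simple roots {alpha_2, alpha_3, alpha_4, alpha_6, alpha_7, alpha_8, alpha_10} form a chain of 7 nodes with single edges (A_7), and {alpha_1, alpha_5, alpha_9} form a chain of 3 nodes with a double edge at one end; the terminal node there is the unique long simple root (C_3). A semisimple Lie algebra decomposes uniquely as the direct sum of simple ideals, one per connected component of its Dynkin diagram, so g ≅ A_7 ⊕ C_3 (dimension 63 + 21 = 84).

A_7 + C_3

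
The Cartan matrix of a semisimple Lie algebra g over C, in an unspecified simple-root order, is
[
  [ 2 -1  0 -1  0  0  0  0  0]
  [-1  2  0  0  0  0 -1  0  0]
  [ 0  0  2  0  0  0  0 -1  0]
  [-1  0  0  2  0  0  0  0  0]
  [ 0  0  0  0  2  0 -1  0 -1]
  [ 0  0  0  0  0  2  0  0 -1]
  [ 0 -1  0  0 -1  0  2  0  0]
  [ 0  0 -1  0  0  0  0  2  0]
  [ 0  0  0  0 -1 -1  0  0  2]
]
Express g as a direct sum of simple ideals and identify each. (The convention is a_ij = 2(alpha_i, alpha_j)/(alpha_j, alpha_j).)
The diagram associated to this matrix has two connected components: the simple roots {alpha_3, alpha_8} form a chain of 2 nodes with single edges (A_2), and {alpha_1, alpha_2, alpha_4, alpha_5, alpha_6, alpha_7, alpha_9} form a chain of 7 nodes with single edges (A_7). A semisimple Lie algebra decomposes uniquely as the direct sum of simple ideals, one per connected component of its Dynkin diagram, so g ≅ A_2 ⊕ A_7 (dimension 8 + 63 = 71).

type A_2 ⊕ type A_7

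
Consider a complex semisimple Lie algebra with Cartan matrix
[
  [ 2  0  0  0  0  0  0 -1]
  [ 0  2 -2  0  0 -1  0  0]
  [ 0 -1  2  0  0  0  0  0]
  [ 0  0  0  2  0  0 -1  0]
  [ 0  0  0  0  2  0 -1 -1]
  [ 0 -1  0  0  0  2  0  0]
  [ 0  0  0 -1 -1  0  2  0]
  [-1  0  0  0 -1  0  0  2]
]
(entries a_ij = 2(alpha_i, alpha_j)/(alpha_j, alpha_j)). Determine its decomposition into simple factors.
A5 + B3

The diagram associated to this matrix has two connected components: the simple roots {alpha_1, alpha_4, alpha_5, alpha_7, alpha_8} form a chain of 5 nodes with single edges (A_5), and {alpha_2, alpha_3, alpha_6} form a chain of 3 nodes with a double edge at one end; the terminal node there is the unique short simple root (B_3). A semisimple Lie algebra decomposes uniquely as the direct sum of simple ideals, one per connected component of its Dynkin diagram, so g ≅ A_5 ⊕ B_3 (dimension 35 + 21 = 56).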